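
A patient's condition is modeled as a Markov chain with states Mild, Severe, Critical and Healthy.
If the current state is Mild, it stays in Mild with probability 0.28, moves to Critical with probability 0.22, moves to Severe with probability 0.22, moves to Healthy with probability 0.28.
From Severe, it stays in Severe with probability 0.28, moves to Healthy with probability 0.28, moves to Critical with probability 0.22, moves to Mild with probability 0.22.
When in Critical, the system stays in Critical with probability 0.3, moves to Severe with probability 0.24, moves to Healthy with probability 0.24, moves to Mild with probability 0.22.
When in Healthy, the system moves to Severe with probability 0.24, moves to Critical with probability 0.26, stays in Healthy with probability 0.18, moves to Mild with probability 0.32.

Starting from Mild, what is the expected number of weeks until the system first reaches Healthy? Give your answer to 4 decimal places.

Let t(s) be the expected number of weeks to first reach Healthy from state s, with t(Healthy) = 0. Conditioning on the first week:
t(Mild) = 1 + 0.28·t(Mild) + 0.22·t(Severe) + 0.22·t(Critical)
t(Severe) = 1 + 0.22·t(Mild) + 0.28·t(Severe) + 0.22·t(Critical)
t(Critical) = 1 + 0.22·t(Mild) + 0.24·t(Severe) + 0.3·t(Critical)
Solving: t(Mild) = 3.6977, t(Severe) = 3.6977, t(Critical) = 3.8585.
Expected weeks from Mild to Healthy: 3.6977.

3.6977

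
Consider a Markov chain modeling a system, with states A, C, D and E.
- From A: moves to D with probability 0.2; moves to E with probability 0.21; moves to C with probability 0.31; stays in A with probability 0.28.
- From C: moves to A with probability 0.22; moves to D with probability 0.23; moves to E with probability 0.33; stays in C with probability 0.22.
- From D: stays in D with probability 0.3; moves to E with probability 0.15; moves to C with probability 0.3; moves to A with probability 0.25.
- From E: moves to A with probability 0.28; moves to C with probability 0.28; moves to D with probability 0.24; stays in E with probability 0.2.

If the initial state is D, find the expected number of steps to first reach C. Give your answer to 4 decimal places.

3.3429

Let t(s) be the expected number of steps to first reach C from state s, with t(C) = 0. Conditioning on the first step:
t(A) = 1 + 0.28·t(A) + 0.2·t(D) + 0.21·t(E)
t(D) = 1 + 0.25·t(A) + 0.3·t(D) + 0.15·t(E)
t(E) = 1 + 0.28·t(A) + 0.24·t(D) + 0.2·t(E)
Solving: t(A) = 3.3127, t(D) = 3.3429, t(E) = 3.4123.
Expected steps from D to C: 3.3429.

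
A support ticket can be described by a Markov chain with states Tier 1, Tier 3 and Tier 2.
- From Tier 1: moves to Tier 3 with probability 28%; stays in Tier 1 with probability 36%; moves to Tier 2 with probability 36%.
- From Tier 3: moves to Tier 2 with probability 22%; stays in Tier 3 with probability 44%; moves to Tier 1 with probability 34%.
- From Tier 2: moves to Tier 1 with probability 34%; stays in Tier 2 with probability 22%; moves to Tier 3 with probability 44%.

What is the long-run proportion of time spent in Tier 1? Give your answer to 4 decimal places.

0.3469

Let the stationary distribution be π with π = πP and π_1 + π_2 + π_3 = 1.
π_1 = 0.36·π_1 + 0.34·π_2 + 0.34·π_3
π_2 = 0.28·π_1 + 0.44·π_2 + 0.44·π_3
Solving with the normalization constraint gives π = (0.3469, 0.3845, 0.2686).
So the stationary probability of Tier 1 is 0.3469.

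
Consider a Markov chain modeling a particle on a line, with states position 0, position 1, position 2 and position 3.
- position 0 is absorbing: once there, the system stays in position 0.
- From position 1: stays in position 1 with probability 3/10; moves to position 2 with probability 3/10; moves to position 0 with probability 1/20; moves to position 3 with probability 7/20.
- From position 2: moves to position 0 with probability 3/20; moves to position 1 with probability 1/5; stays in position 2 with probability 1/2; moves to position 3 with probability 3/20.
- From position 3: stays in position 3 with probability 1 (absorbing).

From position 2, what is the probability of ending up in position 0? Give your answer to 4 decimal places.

Let h(s) be the probability of absorption at position 0 starting from transient state s. Then h(position 0) = 1 and h(position 3) = 0. By first-step analysis:
h(position 1) = 0.05·1 + 0.3·h(position 1) + 0.3·h(position 2) + 0.35·0
h(position 2) = 0.15·1 + 0.2·h(position 1) + 0.5·h(position 2) + 0.15·0
Solving: h(position 1) = 0.2414, h(position 2) = 0.3966.
Starting from position 2, the probability is 0.3966.

0.3966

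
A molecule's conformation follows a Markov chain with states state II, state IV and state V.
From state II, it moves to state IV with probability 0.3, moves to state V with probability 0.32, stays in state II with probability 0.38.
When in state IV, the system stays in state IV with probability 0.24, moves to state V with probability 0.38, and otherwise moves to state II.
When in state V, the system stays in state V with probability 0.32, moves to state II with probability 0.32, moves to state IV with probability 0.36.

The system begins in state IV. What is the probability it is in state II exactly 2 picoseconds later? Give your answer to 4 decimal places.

0.3572

Sum over the intermediate state after 1 picosecond:
P = P(state IV→state II)·P(state II→state II) + P(state IV→state IV)·P(state IV→state II) + P(state IV→state V)·P(state V→state II)
  = 0.38×0.38 + 0.24×0.38 + 0.38×0.32
  = 0.1444 + 0.0912 + 0.1216 = 0.3572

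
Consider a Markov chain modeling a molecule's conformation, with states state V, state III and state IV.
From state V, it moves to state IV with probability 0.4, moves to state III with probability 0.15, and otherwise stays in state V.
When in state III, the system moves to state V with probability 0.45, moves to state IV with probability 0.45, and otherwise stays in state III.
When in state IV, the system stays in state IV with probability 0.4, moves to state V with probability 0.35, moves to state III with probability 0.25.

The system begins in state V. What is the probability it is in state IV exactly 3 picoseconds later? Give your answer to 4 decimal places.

0.4091

Propagate the distribution vector 3 picoseconds from state V.
After 0 picoseconds: (1.0000, 0.0000, 0.0000)
After 1 picosecond: (0.4500, 0.1500, 0.4000)
After 2 picoseconds: (0.4100, 0.1825, 0.4075)
After 3 picoseconds: (0.4093, 0.1816, 0.4091)
P(in state IV after 3 picoseconds) = 0.4091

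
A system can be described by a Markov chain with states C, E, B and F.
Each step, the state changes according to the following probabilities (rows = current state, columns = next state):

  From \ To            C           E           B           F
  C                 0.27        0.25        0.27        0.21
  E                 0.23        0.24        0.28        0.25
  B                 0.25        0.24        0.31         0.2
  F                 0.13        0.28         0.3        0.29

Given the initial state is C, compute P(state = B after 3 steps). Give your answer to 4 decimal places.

0.2911

Propagate the distribution vector 3 steps from C.
After 0 steps: (1.0000, 0.0000, 0.0000, 0.0000)
After 1 step: (0.2700, 0.2500, 0.2700, 0.2100)
After 2 steps: (0.2252, 0.2511, 0.2896, 0.2341)
After 3 steps: (0.2214, 0.2516, 0.2911, 0.2359)
P(in B after 3 steps) = 0.2911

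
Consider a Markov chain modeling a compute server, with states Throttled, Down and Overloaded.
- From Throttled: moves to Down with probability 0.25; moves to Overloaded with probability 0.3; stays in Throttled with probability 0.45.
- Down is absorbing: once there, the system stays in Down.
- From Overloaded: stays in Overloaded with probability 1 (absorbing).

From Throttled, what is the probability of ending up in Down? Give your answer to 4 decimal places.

0.4545

Let h(s) be the probability of absorption at Down starting from transient state s. Then h(Down) = 1 and h(Overloaded) = 0. By first-step analysis:
h(Throttled) = 0.45·h(Throttled) + 0.25·1 + 0.3·0
Solving: h(Throttled) = 0.4545.
Starting from Throttled, the probability is 0.4545.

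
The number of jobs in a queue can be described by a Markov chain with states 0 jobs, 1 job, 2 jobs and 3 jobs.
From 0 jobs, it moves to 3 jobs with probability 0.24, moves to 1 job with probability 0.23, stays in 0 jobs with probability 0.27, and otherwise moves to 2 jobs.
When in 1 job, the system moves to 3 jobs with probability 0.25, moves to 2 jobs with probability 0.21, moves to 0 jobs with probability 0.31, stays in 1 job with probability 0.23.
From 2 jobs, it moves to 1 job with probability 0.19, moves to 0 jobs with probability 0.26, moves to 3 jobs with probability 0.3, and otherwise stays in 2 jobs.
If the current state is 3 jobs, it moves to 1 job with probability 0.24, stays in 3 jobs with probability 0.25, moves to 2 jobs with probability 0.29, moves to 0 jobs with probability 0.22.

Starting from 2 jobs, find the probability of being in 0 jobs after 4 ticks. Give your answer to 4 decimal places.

0.2633

Propagate the distribution vector 4 ticks from 2 jobs.
After 0 ticks: (0.0000, 0.0000, 1.0000, 0.0000)
After 1 tick: (0.2600, 0.1900, 0.2500, 0.3000)
After 2 ticks: (0.2601, 0.2230, 0.2570, 0.2599)
After 3 ticks: (0.2634, 0.2223, 0.2541, 0.2602)
After 4 ticks: (0.2633, 0.2224, 0.2542, 0.2601)
P(in 0 jobs after 4 ticks) = 0.2633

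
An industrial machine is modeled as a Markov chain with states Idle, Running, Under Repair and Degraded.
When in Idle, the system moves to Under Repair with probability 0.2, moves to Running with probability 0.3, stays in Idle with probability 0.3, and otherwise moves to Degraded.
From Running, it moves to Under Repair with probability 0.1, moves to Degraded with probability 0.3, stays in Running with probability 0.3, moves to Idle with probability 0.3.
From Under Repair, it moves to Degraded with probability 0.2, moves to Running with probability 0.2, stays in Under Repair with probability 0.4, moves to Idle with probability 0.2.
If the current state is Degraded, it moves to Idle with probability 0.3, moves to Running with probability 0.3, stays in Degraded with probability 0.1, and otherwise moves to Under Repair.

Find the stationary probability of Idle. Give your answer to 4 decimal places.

Let the stationary distribution be π with π = πP and π_1 + π_2 + π_3 + π_4 = 1.
π_1 = 0.3·π_1 + 0.3·π_2 + 0.2·π_3 + 0.3·π_4
π_2 = 0.3·π_1 + 0.3·π_2 + 0.2·π_3 + 0.3·π_4
π_3 = 0.2·π_1 + 0.1·π_2 + 0.4·π_3 + 0.3·π_4
Solving with the normalization constraint gives π = (0.2759, 0.2759, 0.2414, 0.2069).
So the stationary probability of Idle is 0.2759.

0.2759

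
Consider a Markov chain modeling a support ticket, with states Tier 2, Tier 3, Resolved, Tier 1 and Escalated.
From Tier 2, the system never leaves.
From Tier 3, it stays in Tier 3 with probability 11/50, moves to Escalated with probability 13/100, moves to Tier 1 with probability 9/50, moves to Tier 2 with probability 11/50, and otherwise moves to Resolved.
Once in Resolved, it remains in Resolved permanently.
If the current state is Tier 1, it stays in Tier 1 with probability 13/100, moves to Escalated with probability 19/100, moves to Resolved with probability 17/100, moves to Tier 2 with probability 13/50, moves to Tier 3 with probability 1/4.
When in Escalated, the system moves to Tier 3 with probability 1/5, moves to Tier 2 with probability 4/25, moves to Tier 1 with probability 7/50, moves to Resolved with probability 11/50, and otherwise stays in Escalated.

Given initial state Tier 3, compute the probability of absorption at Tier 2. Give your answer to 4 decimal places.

Let h(s) be the probability of absorption at Tier 2 starting from transient state s. Then h(Tier 2) = 1 and h(Resolved) = 0. By first-step analysis:
h(Tier 3) = 0.22·1 + 0.22·h(Tier 3) + 0.25·0 + 0.18·h(Tier 1) + 0.13·h(Escalated)
h(Tier 1) = 0.26·1 + 0.25·h(Tier 3) + 0.17·0 + 0.13·h(Tier 1) + 0.19·h(Escalated)
h(Escalated) = 0.16·1 + 0.2·h(Tier 3) + 0.22·0 + 0.14·h(Tier 1) + 0.28·h(Escalated)
Solving: h(Tier 3) = 0.4831, h(Tier 1) = 0.5384, h(Escalated) = 0.4611.
Starting from Tier 3, the probability is 0.4831.

0.4831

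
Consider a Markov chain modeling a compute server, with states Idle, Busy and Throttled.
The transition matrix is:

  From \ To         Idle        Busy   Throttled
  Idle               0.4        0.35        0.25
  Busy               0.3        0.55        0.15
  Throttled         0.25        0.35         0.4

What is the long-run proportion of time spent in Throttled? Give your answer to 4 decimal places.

Let the stationary distribution be π with π = πP and π_1 + π_2 + π_3 = 1.
π_1 = 0.4·π_1 + 0.3·π_2 + 0.25·π_3
π_2 = 0.35·π_1 + 0.55·π_2 + 0.35·π_3
Solving with the normalization constraint gives π = (0.3199, 0.4375, 0.2426).
So the stationary probability of Throttled is 0.2426.

0.2426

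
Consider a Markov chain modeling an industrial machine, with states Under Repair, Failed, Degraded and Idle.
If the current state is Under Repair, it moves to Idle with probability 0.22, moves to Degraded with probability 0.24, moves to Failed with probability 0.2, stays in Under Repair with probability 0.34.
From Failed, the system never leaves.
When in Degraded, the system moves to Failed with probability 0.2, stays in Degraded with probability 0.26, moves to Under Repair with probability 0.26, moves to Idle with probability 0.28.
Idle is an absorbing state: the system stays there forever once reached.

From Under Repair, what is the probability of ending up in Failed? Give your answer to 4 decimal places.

Let h(s) be the probability of absorption at Failed starting from transient state s. Then h(Failed) = 1 and h(Idle) = 0. By first-step analysis:
h(Under Repair) = 0.34·h(Under Repair) + 0.2·1 + 0.24·h(Degraded) + 0.22·0
h(Degraded) = 0.26·h(Under Repair) + 0.2·1 + 0.26·h(Degraded) + 0.28·0
Solving: h(Under Repair) = 0.4601, h(Degraded) = 0.4319.
Starting from Under Repair, the probability is 0.4601.

0.4601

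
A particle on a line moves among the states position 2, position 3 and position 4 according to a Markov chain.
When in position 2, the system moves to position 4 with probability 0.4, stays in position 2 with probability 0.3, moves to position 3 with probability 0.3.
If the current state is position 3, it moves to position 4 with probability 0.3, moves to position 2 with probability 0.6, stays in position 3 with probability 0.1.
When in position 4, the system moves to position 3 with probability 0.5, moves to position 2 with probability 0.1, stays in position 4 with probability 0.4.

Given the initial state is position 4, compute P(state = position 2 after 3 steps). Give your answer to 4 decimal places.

Propagate the distribution vector 3 steps from position 4.
After 0 steps: (0.0000, 0.0000, 1.0000)
After 1 step: (0.1000, 0.5000, 0.4000)
After 2 steps: (0.3700, 0.2800, 0.3500)
After 3 steps: (0.3140, 0.3140, 0.3720)
P(in position 2 after 3 steps) = 0.3140

0.3140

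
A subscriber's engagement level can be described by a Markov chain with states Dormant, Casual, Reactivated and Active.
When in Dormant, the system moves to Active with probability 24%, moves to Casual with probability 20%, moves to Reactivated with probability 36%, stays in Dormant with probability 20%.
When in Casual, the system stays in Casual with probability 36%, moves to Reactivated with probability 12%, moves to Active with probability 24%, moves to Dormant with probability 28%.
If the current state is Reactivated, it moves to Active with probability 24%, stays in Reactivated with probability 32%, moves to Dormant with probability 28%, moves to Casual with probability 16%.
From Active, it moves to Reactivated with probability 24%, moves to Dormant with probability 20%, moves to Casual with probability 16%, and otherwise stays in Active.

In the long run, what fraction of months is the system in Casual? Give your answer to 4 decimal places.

0.2119

Let the stationary distribution be π with π = πP and π_1 + π_2 + π_3 + π_4 = 1.
π_1 = 0.2·π_1 + 0.28·π_2 + 0.28·π_3 + 0.2·π_4
π_2 = 0.2·π_1 + 0.36·π_2 + 0.16·π_3 + 0.16·π_4
π_3 = 0.36·π_1 + 0.12·π_2 + 0.32·π_3 + 0.24·π_4
Solving with the normalization constraint gives π = (0.2381, 0.2119, 0.2643, 0.2857).
So the stationary probability of Casual is 0.2119.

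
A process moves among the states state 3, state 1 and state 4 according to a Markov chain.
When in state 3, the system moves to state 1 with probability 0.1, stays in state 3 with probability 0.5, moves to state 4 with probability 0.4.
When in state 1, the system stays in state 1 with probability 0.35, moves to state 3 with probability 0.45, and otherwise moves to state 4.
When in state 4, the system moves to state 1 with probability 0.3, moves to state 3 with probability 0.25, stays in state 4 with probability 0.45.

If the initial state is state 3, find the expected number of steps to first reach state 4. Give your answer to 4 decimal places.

Let t(s) be the expected number of steps to first reach state 4 from state s, with t(state 4) = 0. Conditioning on the first step:
t(state 3) = 1 + 0.5·t(state 3) + 0.1·t(state 1)
t(state 1) = 1 + 0.45·t(state 3) + 0.35·t(state 1)
Solving: t(state 3) = 2.6786, t(state 1) = 3.3929.
Expected steps from state 3 to state 4: 2.6786.

2.6786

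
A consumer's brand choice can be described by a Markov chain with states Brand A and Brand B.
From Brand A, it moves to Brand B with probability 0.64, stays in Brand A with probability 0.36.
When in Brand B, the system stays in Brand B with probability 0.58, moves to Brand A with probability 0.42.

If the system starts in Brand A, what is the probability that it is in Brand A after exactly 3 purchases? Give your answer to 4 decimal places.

Propagate the distribution vector 3 purchases from Brand A.
After 0 purchases: (1.0000, 0.0000)
After 1 purchase: (0.3600, 0.6400)
After 2 purchases: (0.3984, 0.6016)
After 3 purchases: (0.3961, 0.6039)
P(in Brand A after 3 purchases) = 0.3961

0.3961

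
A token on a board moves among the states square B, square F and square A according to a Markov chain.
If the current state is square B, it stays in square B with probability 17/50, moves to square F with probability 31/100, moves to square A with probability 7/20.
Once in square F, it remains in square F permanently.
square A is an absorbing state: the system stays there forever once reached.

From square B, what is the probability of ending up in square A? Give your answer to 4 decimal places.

Let h(s) be the probability of absorption at square A starting from transient state s. Then h(square A) = 1 and h(square F) = 0. By first-step analysis:
h(square B) = 0.34·h(square B) + 0.31·0 + 0.35·1
Solving: h(square B) = 0.5303.
Starting from square B, the probability is 0.5303.

0.5303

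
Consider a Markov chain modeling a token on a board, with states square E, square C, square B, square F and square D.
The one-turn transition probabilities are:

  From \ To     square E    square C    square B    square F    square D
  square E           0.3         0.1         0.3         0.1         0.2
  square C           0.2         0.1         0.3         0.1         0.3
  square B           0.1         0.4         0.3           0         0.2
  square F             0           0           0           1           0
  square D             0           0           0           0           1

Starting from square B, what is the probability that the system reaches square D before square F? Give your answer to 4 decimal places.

Let h(s) be the probability of absorption at square D starting from transient state s. Then h(square D) = 1 and h(square F) = 0. By first-step analysis:
h(square E) = 0.3·h(square E) + 0.1·h(square C) + 0.3·h(square B) + 0.1·0 + 0.2·1
h(square C) = 0.2·h(square E) + 0.1·h(square C) + 0.3·h(square B) + 0.1·0 + 0.3·1
h(square B) = 0.1·h(square E) + 0.4·h(square C) + 0.3·h(square B) + 0.2·1
Solving: h(square E) = 0.7578, h(square C) = 0.7820, h(square B) = 0.8408.
Starting from square B, the probability is 0.8408.

0.8408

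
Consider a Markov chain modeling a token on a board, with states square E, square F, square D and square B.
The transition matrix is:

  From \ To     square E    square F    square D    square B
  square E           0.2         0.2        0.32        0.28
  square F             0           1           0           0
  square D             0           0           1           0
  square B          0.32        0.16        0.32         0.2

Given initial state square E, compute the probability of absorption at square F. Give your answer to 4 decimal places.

Let h(s) be the probability of absorption at square F starting from transient state s. Then h(square F) = 1 and h(square D) = 0. By first-step analysis:
h(square E) = 0.2·h(square E) + 0.2·1 + 0.32·0 + 0.28·h(square B)
h(square B) = 0.32·h(square E) + 0.16·1 + 0.32·0 + 0.2·h(square B)
Solving: h(square E) = 0.3721, h(square B) = 0.3488.
Starting from square E, the probability is 0.3721.

0.3721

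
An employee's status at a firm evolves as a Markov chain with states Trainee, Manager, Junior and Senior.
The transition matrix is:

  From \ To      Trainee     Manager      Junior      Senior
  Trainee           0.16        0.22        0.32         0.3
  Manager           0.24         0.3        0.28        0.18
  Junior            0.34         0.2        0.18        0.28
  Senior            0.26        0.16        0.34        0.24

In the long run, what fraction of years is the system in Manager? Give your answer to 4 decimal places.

Let the stationary distribution be π with π = πP and π_1 + π_2 + π_3 + π_4 = 1.
π_1 = 0.16·π_1 + 0.24·π_2 + 0.34·π_3 + 0.26·π_4
π_2 = 0.22·π_1 + 0.3·π_2 + 0.2·π_3 + 0.16·π_4
π_3 = 0.32·π_1 + 0.28·π_2 + 0.18·π_3 + 0.34·π_4
Solving with the normalization constraint gives π = (0.2526, 0.2166, 0.2775, 0.2533).
So the stationary probability of Manager is 0.2166.

0.2166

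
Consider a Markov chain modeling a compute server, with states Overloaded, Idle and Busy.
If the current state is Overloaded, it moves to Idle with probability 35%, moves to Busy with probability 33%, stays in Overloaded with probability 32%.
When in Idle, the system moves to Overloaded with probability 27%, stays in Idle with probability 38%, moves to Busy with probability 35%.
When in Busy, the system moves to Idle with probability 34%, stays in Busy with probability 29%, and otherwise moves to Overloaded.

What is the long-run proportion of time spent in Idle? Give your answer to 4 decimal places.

0.3575

Let the stationary distribution be π with π = πP and π_1 + π_2 + π_3 = 1.
π_1 = 0.32·π_1 + 0.27·π_2 + 0.37·π_3
π_2 = 0.35·π_1 + 0.38·π_2 + 0.34·π_3
Solving with the normalization constraint gives π = (0.3183, 0.3575, 0.3242).
So the stationary probability of Idle is 0.3575.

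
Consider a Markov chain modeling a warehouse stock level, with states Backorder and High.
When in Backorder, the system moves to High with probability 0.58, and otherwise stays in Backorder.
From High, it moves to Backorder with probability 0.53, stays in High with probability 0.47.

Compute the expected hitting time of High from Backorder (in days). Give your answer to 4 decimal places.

1.7241

Let t(s) be the expected number of days to first reach High from state s, with t(High) = 0. Conditioning on the first day:
t(Backorder) = 1 + 0.42·t(Backorder)
Solving: t(Backorder) = 1.7241.
Expected days from Backorder to High: 1.7241.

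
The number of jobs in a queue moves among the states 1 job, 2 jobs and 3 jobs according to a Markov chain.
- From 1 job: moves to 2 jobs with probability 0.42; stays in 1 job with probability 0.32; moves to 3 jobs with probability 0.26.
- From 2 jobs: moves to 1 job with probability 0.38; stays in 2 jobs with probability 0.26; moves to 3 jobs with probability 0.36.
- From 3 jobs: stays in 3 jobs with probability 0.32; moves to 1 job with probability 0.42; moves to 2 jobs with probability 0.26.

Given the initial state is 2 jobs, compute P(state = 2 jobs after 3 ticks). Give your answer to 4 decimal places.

0.3195

Propagate the distribution vector 3 ticks from 2 jobs.
After 0 ticks: (0.0000, 1.0000, 0.0000)
After 1 tick: (0.3800, 0.2600, 0.3600)
After 2 ticks: (0.3716, 0.3208, 0.3076)
After 3 ticks: (0.3700, 0.3195, 0.3105)
P(in 2 jobs after 3 ticks) = 0.3195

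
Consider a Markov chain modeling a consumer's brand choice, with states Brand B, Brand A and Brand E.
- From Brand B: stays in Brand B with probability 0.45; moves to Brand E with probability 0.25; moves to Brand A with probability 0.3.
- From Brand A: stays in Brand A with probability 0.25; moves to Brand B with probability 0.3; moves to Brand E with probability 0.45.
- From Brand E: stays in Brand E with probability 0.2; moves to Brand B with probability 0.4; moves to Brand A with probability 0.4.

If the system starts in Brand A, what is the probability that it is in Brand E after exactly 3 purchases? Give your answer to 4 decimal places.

0.3026

Propagate the distribution vector 3 purchases from Brand A.
After 0 purchases: (0.0000, 1.0000, 0.0000)
After 1 purchase: (0.3000, 0.2500, 0.4500)
After 2 purchases: (0.3900, 0.3325, 0.2775)
After 3 purchases: (0.3863, 0.3111, 0.3026)
P(in Brand E after 3 purchases) = 0.3026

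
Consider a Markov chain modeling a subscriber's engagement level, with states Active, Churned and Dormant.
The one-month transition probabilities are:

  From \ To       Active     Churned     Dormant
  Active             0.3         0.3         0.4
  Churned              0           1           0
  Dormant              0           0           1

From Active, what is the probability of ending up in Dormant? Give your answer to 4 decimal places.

Let h(s) be the probability of absorption at Dormant starting from transient state s. Then h(Dormant) = 1 and h(Churned) = 0. By first-step analysis:
h(Active) = 0.3·h(Active) + 0.3·0 + 0.4·1
Solving: h(Active) = 0.5714.
Starting from Active, the probability is 0.5714.

0.5714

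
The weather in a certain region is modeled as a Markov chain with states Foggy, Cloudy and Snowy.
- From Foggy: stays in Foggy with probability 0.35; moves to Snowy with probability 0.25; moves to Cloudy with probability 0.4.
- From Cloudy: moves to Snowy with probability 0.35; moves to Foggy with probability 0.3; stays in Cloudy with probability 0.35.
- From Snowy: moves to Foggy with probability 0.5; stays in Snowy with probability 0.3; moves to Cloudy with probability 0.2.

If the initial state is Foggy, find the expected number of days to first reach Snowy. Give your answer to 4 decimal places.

Let t(s) be the expected number of days to first reach Snowy from state s, with t(Snowy) = 0. Conditioning on the first day:
t(Foggy) = 1 + 0.35·t(Foggy) + 0.4·t(Cloudy)
t(Cloudy) = 1 + 0.3·t(Foggy) + 0.35·t(Cloudy)
Solving: t(Foggy) = 3.4711, t(Cloudy) = 3.1405.
Expected days from Foggy to Snowy: 3.4711.

3.4711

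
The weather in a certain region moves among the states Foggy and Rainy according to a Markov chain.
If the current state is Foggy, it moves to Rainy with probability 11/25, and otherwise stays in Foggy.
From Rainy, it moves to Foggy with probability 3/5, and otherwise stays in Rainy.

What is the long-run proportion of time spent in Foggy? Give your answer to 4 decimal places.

0.5769

Let the stationary distribution be π with π = πP and π_1 + π_2 = 1.
π_1 = 0.56·π_1 + 0.6·π_2
Solving with the normalization constraint gives π = (0.5769, 0.4231).
So the stationary probability of Foggy is 0.5769.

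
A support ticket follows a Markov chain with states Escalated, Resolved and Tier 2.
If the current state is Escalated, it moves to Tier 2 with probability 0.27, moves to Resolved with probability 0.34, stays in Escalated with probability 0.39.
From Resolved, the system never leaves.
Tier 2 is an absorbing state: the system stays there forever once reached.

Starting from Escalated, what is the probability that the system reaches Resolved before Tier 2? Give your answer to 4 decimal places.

0.5574

Let h(s) be the probability of absorption at Resolved starting from transient state s. Then h(Resolved) = 1 and h(Tier 2) = 0. By first-step analysis:
h(Escalated) = 0.39·h(Escalated) + 0.34·1 + 0.27·0
Solving: h(Escalated) = 0.5574.
Starting from Escalated, the probability is 0.5574.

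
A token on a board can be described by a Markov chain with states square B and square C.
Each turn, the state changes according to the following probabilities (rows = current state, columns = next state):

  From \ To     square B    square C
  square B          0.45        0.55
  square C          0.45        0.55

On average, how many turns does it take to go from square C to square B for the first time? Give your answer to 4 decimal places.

Let t(s) be the expected number of turns to first reach square B from state s, with t(square B) = 0. Conditioning on the first turn:
t(square C) = 1 + 0.55·t(square C)
Solving: t(square C) = 2.2222.
Expected turns from square C to square B: 2.2222.

2.2222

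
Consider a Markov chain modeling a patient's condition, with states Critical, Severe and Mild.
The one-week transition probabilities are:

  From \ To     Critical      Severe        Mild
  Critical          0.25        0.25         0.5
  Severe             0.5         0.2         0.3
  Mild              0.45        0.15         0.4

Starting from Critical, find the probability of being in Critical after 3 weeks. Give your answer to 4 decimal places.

0.3769

Propagate the distribution vector 3 weeks from Critical.
After 0 weeks: (1.0000, 0.0000, 0.0000)
After 1 week: (0.2500, 0.2500, 0.5000)
After 2 weeks: (0.4125, 0.1875, 0.4000)
After 3 weeks: (0.3769, 0.2006, 0.4225)
P(in Critical after 3 weeks) = 0.3769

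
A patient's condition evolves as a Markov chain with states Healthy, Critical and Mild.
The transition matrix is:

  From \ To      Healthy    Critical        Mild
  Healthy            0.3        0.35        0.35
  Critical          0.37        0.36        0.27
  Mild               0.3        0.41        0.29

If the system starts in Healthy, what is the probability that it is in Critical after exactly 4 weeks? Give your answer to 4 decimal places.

0.3718

Propagate the distribution vector 4 weeks from Healthy.
After 0 weeks: (1.0000, 0.0000, 0.0000)
After 1 week: (0.3000, 0.3500, 0.3500)
After 2 weeks: (0.3245, 0.3745, 0.3010)
After 3 weeks: (0.3262, 0.3718, 0.3020)
After 4 weeks: (0.3260, 0.3718, 0.3021)
P(in Critical after 4 weeks) = 0.3718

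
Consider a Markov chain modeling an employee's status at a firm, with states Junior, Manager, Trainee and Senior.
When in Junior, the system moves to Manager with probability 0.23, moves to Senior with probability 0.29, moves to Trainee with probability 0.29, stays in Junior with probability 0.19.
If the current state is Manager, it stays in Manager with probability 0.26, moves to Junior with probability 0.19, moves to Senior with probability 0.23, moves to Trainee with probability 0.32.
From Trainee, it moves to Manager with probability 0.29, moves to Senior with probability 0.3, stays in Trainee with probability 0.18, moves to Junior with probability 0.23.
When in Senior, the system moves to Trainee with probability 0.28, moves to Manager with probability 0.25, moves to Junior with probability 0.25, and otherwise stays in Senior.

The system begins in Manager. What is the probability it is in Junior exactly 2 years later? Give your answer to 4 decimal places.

Propagate the distribution vector 2 years from Manager.
After 0 years: (0.0000, 1.0000, 0.0000, 0.0000)
After 1 year: (0.1900, 0.2600, 0.3200, 0.2300)
After 2 years: (0.2166, 0.2616, 0.2603, 0.2615)
P(in Junior after 2 years) = 0.2166

0.2166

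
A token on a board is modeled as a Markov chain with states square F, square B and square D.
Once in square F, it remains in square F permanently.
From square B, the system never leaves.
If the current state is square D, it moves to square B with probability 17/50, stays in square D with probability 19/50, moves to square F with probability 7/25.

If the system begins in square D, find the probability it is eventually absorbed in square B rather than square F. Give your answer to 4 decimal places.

0.5484

Let h(s) be the probability of absorption at square B starting from transient state s. Then h(square B) = 1 and h(square F) = 0. By first-step analysis:
h(square D) = 0.28·0 + 0.34·1 + 0.38·h(square D)
Solving: h(square D) = 0.5484.
Starting from square D, the probability is 0.5484.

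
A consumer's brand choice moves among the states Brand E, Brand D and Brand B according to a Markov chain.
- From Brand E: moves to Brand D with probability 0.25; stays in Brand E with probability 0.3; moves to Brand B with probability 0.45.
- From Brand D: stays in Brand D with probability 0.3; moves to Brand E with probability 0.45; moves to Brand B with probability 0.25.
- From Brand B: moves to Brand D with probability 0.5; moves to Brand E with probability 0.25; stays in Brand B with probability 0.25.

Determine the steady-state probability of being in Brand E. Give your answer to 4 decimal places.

0.3361

Let the stationary distribution be π with π = πP and π_1 + π_2 + π_3 = 1.
π_1 = 0.3·π_1 + 0.45·π_2 + 0.25·π_3
π_2 = 0.25·π_1 + 0.3·π_2 + 0.5·π_3
Solving with the normalization constraint gives π = (0.3361, 0.3466, 0.3172).
So the stationary probability of Brand E is 0.3361.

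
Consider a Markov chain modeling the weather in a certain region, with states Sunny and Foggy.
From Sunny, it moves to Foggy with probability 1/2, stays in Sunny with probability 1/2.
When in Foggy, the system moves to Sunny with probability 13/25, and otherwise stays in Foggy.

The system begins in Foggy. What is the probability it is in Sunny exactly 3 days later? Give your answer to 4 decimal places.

0.5098

Propagate the distribution vector 3 days from Foggy.
After 0 days: (0.0000, 1.0000)
After 1 day: (0.5200, 0.4800)
After 2 days: (0.5096, 0.4904)
After 3 days: (0.5098, 0.4902)
P(in Sunny after 3 days) = 0.5098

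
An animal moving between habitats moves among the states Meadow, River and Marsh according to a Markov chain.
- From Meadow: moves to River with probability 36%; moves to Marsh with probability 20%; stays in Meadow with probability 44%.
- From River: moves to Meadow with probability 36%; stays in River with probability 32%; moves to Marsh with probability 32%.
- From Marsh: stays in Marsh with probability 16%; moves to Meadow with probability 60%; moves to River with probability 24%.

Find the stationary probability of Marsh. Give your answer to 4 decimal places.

0.2292

Let the stationary distribution be π with π = πP and π_1 + π_2 + π_3 = 1.
π_1 = 0.44·π_1 + 0.36·π_2 + 0.6·π_3
π_2 = 0.36·π_1 + 0.32·π_2 + 0.24·π_3
Solving with the normalization constraint gives π = (0.4511, 0.3197, 0.2292).
So the stationary probability of Marsh is 0.2292.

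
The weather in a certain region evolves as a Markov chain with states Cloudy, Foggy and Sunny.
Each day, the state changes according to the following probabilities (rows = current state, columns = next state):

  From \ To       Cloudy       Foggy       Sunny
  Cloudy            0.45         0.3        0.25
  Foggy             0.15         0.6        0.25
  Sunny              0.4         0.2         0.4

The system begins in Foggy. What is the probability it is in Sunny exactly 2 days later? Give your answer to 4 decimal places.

0.2875

Sum over the intermediate state after 1 day:
P = P(Foggy→Cloudy)·P(Cloudy→Sunny) + P(Foggy→Foggy)·P(Foggy→Sunny) + P(Foggy→Sunny)·P(Sunny→Sunny)
  = 0.15×0.25 + 0.6×0.25 + 0.25×0.4
  = 0.0375 + 0.1500 + 0.1000 = 0.2875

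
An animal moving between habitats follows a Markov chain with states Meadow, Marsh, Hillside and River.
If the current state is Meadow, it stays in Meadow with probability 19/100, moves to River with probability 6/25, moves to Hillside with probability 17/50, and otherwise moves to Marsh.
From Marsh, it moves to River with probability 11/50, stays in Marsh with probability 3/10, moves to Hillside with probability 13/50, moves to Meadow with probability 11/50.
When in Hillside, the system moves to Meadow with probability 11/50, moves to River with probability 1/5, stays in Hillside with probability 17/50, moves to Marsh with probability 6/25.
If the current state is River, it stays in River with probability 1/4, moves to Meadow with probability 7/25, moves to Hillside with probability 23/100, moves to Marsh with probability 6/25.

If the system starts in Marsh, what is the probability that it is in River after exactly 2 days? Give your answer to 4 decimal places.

0.2258

Propagate the distribution vector 2 days from Marsh.
After 0 days: (0.0000, 1.0000, 0.0000, 0.0000)
After 1 day: (0.2200, 0.3000, 0.2600, 0.2200)
After 2 days: (0.2266, 0.2558, 0.2918, 0.2258)
P(in River after 2 days) = 0.2258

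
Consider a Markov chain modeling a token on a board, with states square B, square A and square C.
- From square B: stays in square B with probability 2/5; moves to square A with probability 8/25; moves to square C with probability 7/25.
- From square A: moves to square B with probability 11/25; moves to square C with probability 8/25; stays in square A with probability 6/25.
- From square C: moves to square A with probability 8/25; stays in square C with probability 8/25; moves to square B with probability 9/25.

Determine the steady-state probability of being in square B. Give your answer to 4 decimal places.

Let the stationary distribution be π with π = πP and π_1 + π_2 + π_3 = 1.
π_1 = 0.4·π_1 + 0.44·π_2 + 0.36·π_3
π_2 = 0.32·π_1 + 0.24·π_2 + 0.32·π_3
Solving with the normalization constraint gives π = (0.3997, 0.2963, 0.3040).
So the stationary probability of square B is 0.3997.

0.3997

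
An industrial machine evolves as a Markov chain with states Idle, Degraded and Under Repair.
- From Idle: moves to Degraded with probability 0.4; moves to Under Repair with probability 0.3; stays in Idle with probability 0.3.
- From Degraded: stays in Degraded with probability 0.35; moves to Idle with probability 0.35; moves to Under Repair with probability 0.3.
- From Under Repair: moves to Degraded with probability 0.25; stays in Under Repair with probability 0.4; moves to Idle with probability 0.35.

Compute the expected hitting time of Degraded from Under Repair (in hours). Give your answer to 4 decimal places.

3.3333

Let t(s) be the expected number of hours to first reach Degraded from state s, with t(Degraded) = 0. Conditioning on the first hour:
t(Idle) = 1 + 0.3·t(Idle) + 0.3·t(Under Repair)
t(Under Repair) = 1 + 0.35·t(Idle) + 0.4·t(Under Repair)
Solving: t(Idle) = 2.8571, t(Under Repair) = 3.3333.
Expected hours from Under Repair to Degraded: 3.3333.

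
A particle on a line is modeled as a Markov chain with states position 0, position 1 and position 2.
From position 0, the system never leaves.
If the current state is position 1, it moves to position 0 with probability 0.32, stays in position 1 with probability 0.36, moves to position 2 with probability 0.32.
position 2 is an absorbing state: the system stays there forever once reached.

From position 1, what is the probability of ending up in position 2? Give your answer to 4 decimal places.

0.5000

Let h(s) be the probability of absorption at position 2 starting from transient state s. Then h(position 2) = 1 and h(position 0) = 0. By first-step analysis:
h(position 1) = 0.32·0 + 0.36·h(position 1) + 0.32·1
Solving: h(position 1) = 0.5000.
Starting from position 1, the probability is 0.5000.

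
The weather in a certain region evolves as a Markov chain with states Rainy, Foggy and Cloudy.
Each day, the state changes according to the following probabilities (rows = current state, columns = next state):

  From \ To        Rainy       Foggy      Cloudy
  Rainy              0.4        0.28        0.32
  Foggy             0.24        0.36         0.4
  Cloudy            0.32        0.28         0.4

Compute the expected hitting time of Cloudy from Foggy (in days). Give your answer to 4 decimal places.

2.6515

Let t(s) be the expected number of days to first reach Cloudy from state s, with t(Cloudy) = 0. Conditioning on the first day:
t(Rainy) = 1 + 0.4·t(Rainy) + 0.28·t(Foggy)
t(Foggy) = 1 + 0.24·t(Rainy) + 0.36·t(Foggy)
Solving: t(Rainy) = 2.9040, t(Foggy) = 2.6515.
Expected days from Foggy to Cloudy: 2.6515.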